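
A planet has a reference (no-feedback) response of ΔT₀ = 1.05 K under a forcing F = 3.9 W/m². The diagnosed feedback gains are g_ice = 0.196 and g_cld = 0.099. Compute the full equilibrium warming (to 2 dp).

Total gain g = 0.196 + 0.099 = 0.295.
Amplification A = 1/(1 − 0.295) = 1.418.
ΔT = 1.05 × 1.418 = 1.49 K.

1.49 K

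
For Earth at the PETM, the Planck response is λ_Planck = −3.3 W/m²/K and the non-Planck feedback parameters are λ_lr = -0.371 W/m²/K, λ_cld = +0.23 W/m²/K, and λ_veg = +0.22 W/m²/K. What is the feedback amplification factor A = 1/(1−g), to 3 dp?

1.025

Convert to gains: g_lr = -0.371/3.3 = -0.1124; g_cld = 0.23/3.3 = 0.0697; g_veg = 0.22/3.3 = 0.06667.
Total gain g = 0.02397.
A = 1/(1 − 0.02397) = 1.025.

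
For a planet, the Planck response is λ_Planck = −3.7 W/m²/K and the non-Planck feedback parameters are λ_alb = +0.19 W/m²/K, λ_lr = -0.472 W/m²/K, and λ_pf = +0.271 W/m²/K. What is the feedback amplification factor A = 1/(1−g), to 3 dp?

0.997

Convert to gains: g_alb = 0.19/3.7 = 0.05135; g_lr = -0.472/3.7 = -0.1276; g_pf = 0.271/3.7 = 0.07324.
Total gain g = -0.00301.
A = 1/(1 + 0.00301) = 0.997.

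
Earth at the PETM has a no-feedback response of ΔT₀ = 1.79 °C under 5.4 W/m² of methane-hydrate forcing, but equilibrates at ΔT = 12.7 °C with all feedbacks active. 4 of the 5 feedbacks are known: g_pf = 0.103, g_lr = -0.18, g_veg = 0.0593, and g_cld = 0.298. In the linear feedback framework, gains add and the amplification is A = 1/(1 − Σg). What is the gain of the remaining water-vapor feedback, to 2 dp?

0.58

Amplification A = ΔT/ΔT₀ = 12.7/1.79 = 7.095.
Total gain g = 1 − 1/A = 1 − 1/7.095 = 0.8591.
Known gains sum to 0.103 − 0.18 + 0.0593 + 0.298 = 0.2803.
g_wv = 0.8591 − 0.2803 = 0.58.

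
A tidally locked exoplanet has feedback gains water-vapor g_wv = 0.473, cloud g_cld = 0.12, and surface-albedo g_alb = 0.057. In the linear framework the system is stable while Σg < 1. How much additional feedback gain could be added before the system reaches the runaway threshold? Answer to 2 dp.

0.35

Current total gain = 0.473 + 0.12 + 0.057 = 0.65.
Margin to runaway = 1 − 0.65 = 0.35.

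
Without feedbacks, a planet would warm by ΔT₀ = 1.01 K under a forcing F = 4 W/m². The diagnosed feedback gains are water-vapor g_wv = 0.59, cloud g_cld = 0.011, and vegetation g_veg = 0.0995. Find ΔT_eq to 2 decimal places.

3.37 K

Total gain g = 0.59 + 0.011 + 0.0995 = 0.7005.
Amplification A = 1/(1 − 0.7005) = 3.339.
ΔT = 1.01 × 3.339 = 3.37 K.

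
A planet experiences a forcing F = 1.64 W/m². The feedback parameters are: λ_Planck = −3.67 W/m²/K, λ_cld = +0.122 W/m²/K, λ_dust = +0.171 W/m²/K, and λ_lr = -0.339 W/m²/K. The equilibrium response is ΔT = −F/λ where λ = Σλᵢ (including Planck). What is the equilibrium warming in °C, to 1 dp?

Net feedback parameter λ = (−3.67) + (+0.122) + (+0.171) + (-0.339) = -3.716 W/m²/K.
ΔT = −F/λ = −1.64/(-3.716) = 0.4 °C.

0.4 °C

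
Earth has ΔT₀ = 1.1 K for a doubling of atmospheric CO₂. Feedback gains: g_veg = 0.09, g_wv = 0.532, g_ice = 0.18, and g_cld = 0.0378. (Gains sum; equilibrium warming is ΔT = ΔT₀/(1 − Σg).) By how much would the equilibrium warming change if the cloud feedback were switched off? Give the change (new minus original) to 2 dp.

Original: g = 0.8398, ΔT = 1.1/(1−0.8398) = 6.8664 K.
Without cloud: g' = 0.802, ΔT' = 1.1/(1−0.802) = 5.5556 K.
Change = 5.5556 − 6.8664 = -1.31 K.

-1.31 K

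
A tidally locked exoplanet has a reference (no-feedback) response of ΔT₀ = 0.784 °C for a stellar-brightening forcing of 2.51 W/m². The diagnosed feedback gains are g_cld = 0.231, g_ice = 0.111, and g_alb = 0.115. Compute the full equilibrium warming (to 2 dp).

1.44 °C

Total gain g = 0.231 + 0.111 + 0.115 = 0.457.
Amplification A = 1/(1 − 0.457) = 1.842.
ΔT = 0.784 × 1.842 = 1.44 °C.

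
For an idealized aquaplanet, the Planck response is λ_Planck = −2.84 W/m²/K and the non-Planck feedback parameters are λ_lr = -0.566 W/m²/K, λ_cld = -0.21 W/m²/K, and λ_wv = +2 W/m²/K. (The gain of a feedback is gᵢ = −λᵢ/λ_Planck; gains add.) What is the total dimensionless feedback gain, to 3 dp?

Convert to gains: g_lr = -0.566/2.84 = -0.1993; g_cld = -0.21/2.84 = -0.07394; g_wv = 2/2.84 = 0.7042.
Total gain g = 0.43096.

0.431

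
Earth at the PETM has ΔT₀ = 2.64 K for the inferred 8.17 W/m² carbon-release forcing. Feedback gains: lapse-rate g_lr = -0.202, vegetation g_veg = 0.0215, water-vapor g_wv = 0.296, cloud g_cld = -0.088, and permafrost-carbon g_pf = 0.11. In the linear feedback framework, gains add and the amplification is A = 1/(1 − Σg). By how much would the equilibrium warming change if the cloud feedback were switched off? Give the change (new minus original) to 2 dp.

0.35 K

Original: g = 0.1375, ΔT = 2.64/(1−0.1375) = 3.0609 K.
Without cloud: g' = 0.2255, ΔT' = 2.64/(1−0.2255) = 3.4087 K.
Change = 3.4087 − 3.0609 = 0.35 K.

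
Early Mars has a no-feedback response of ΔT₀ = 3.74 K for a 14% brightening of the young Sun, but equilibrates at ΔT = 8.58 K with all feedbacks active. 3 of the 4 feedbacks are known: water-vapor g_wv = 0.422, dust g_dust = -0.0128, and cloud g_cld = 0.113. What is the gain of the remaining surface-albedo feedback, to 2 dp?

0.04

Amplification A = ΔT/ΔT₀ = 8.58/3.74 = 2.294.
Total gain g = 1 − 1/A = 1 − 1/2.294 = 0.5641.
Known gains sum to 0.422 − 0.0128 + 0.113 = 0.5222.
g_alb = 0.5641 − 0.5222 = 0.04.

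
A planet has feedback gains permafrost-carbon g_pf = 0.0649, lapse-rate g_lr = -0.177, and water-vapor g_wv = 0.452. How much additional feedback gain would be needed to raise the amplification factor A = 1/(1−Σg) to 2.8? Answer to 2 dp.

Current total gain = 0.3399.
Target gain for A = 2.8: g* = 1 − 1/2.8 = 0.6429.
Additional gain needed = 0.6429 − 0.3399 = 0.30.

0.30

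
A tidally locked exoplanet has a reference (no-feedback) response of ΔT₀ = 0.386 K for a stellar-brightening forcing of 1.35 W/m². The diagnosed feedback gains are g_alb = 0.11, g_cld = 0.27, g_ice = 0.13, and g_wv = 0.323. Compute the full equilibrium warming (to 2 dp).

Total gain g = 0.11 + 0.27 + 0.13 + 0.323 = 0.833.
Amplification A = 1/(1 − 0.833) = 5.988.
ΔT = 0.386 × 5.988 = 2.31 K.

2.31 K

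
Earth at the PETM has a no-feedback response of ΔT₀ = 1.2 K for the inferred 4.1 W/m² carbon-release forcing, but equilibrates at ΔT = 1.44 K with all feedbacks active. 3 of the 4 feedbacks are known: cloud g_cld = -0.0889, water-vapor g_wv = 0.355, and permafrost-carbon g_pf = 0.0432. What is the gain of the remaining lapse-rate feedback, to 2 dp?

-0.14

Amplification A = ΔT/ΔT₀ = 1.44/1.2 = 1.2.
Total gain g = 1 − 1/A = 1 − 1/1.2 = 0.1667.
Known gains sum to -0.0889 + 0.355 + 0.0432 = 0.3093.
g_lr = 0.1667 − 0.3093 = -0.14.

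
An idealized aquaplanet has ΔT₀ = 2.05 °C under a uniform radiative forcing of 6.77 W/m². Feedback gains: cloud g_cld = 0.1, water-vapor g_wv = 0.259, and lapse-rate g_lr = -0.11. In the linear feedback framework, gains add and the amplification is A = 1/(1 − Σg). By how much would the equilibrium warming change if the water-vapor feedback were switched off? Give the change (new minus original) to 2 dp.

Original: g = 0.249, ΔT = 2.05/(1−0.249) = 2.7297 °C.
Without water-vapor: g' = -0.01, ΔT' = 2.05/(1+0.01) = 2.0297 °C.
Change = 2.0297 − 2.7297 = -0.70 °C.

-0.70 °C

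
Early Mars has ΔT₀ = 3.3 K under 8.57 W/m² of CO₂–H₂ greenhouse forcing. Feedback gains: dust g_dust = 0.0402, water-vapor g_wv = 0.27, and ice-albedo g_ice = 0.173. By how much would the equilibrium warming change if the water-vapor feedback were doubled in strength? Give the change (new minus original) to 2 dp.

6.99 K

Original: g = 0.4832, ΔT = 3.3/(1−0.4832) = 6.3854 K.
With doubled water-vapor: g' = 0.7532, ΔT' = 3.3/(1−0.7532) = 13.3712 K.
Change = 13.3712 − 6.3854 = 6.99 K.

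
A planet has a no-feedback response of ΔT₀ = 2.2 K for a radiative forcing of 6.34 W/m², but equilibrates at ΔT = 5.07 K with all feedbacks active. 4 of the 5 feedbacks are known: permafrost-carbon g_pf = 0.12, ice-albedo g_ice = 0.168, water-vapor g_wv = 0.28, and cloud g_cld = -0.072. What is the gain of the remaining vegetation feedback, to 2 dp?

0.07

Amplification A = ΔT/ΔT₀ = 5.07/2.2 = 2.305.
Total gain g = 1 − 1/A = 1 − 1/2.305 = 0.5662.
Known gains sum to 0.12 + 0.168 + 0.28 − 0.072 = 0.496.
g_veg = 0.5662 − 0.496 = 0.07.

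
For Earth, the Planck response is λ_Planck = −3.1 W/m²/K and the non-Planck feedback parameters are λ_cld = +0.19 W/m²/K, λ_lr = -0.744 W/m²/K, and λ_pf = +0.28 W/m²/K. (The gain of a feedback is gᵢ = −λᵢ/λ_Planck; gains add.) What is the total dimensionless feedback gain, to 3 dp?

-0.088

Convert to gains: g_cld = 0.19/3.1 = 0.06129; g_lr = -0.744/3.1 = -0.24; g_pf = 0.28/3.1 = 0.09032.
Total gain g = -0.08839.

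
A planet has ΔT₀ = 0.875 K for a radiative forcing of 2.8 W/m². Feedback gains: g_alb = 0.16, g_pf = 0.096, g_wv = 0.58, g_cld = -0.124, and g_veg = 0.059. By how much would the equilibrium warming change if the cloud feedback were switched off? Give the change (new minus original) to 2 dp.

4.51 K

Original: g = 0.771, ΔT = 0.875/(1−0.771) = 3.8210 K.
Without cloud: g' = 0.895, ΔT' = 0.875/(1−0.895) = 8.3333 K.
Change = 8.3333 − 3.8210 = 4.51 K.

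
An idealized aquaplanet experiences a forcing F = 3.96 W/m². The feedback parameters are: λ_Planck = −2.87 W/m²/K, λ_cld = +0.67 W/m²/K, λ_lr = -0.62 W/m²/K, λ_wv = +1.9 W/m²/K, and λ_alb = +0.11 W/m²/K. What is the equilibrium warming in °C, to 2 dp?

Net feedback parameter λ = (−2.87) + (+0.67) + (-0.62) + (+1.9) + (+0.11) = -0.81 W/m²/K.
ΔT = −F/λ = −3.96/(-0.81) = 4.89 °C.

4.89 °C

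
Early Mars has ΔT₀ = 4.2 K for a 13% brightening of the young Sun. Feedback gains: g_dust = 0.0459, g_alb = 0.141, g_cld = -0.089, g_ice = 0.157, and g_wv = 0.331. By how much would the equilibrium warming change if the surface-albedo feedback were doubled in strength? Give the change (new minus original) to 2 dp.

Original: g = 0.5859, ΔT = 4.2/(1−0.5859) = 10.1425 K.
With doubled surface-albedo: g' = 0.7269, ΔT' = 4.2/(1−0.7269) = 15.3790 K.
Change = 15.3790 − 10.1425 = 5.24 K.

5.24 K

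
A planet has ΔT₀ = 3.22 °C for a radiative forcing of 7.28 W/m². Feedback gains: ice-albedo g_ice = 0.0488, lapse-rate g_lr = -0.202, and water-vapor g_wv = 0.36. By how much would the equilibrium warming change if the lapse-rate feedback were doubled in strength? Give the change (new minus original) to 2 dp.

Original: g = 0.2068, ΔT = 3.22/(1−0.2068) = 4.0595 °C.
With doubled lapse-rate: g' = 0.0048, ΔT' = 3.22/(1−0.0048) = 3.2355 °C.
Change = 3.2355 − 4.0595 = -0.82 °C.

-0.82 °C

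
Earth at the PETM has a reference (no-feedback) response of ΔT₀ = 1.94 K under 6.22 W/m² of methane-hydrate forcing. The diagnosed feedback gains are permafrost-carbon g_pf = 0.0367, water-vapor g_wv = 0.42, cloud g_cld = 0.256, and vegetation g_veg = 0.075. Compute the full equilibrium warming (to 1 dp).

Total gain g = 0.0367 + 0.42 + 0.256 + 0.075 = 0.7877.
Amplification A = 1/(1 − 0.7877) = 4.71.
ΔT = 1.94 × 4.71 = 9.1 K.

9.1 K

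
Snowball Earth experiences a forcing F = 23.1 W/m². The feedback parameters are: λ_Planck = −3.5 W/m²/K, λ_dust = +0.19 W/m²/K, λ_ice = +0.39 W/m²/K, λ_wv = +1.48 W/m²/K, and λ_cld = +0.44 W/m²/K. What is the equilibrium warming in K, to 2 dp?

23.10 K

Net feedback parameter λ = (−3.5) + (+0.19) + (+0.39) + (+1.48) + (+0.44) = -1 W/m²/K.
ΔT = −F/λ = −23.1/(-1) = 23.10 K.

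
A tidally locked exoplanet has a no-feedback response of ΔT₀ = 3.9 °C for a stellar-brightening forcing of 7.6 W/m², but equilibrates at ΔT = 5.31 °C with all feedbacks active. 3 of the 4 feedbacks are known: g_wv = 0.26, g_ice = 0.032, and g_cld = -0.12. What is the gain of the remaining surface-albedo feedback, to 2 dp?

Amplification A = ΔT/ΔT₀ = 5.31/3.9 = 1.362.
Total gain g = 1 − 1/A = 1 − 1/1.362 = 0.2658.
Known gains sum to 0.26 + 0.032 − 0.12 = 0.172.
g_alb = 0.2658 − 0.172 = 0.09.

0.09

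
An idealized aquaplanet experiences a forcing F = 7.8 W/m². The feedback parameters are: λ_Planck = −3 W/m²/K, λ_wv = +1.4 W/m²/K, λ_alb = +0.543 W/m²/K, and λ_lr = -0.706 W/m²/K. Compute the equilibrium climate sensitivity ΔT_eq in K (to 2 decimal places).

Net feedback parameter λ = (−3) + (+1.4) + (+0.543) + (-0.706) = -1.763 W/m²/K.
ΔT = −F/λ = −7.8/(-1.763) = 4.42 K.

4.42 K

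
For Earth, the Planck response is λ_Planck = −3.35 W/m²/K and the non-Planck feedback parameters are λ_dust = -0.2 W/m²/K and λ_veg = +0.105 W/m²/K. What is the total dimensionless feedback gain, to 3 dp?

-0.028

Convert to gains: g_dust = -0.2/3.35 = -0.0597; g_veg = 0.105/3.35 = 0.03134.
Total gain g = -0.02836.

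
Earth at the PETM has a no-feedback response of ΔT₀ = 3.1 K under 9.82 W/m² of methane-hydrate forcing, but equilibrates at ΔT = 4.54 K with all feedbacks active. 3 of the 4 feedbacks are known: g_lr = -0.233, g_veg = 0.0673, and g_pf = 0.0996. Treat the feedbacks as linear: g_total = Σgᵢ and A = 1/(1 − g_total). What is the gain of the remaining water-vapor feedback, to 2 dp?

0.38

Amplification A = ΔT/ΔT₀ = 4.54/3.1 = 1.465.
Total gain g = 1 − 1/A = 1 − 1/1.465 = 0.3174.
Known gains sum to -0.233 + 0.0673 + 0.0996 = -0.0661.
g_wv = 0.3174 + 0.0661 = 0.38.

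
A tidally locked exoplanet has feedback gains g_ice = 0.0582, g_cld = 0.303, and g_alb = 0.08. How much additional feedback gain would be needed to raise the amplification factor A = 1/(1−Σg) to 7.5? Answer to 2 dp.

0.43

Current total gain = 0.4412.
Target gain for A = 7.5: g* = 1 − 1/7.5 = 0.8667.
Additional gain needed = 0.8667 − 0.4412 = 0.43.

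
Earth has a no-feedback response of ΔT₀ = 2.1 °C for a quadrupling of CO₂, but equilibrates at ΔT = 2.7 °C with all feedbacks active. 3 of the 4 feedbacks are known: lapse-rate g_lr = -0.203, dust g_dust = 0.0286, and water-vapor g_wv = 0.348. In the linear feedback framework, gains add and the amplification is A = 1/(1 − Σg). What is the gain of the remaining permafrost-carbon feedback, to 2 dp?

Amplification A = ΔT/ΔT₀ = 2.7/2.1 = 1.286.
Total gain g = 1 − 1/A = 1 − 1/1.286 = 0.2224.
Known gains sum to -0.203 + 0.0286 + 0.348 = 0.1736.
g_pf = 0.2224 − 0.1736 = 0.05.

0.05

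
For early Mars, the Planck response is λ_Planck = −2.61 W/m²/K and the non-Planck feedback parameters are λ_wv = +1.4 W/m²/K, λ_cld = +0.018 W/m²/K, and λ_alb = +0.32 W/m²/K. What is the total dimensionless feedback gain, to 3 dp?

Convert to gains: g_wv = 1.4/2.61 = 0.5364; g_cld = 0.018/2.61 = 0.006897; g_alb = 0.32/2.61 = 0.1226.
Total gain g = 0.665897.

0.666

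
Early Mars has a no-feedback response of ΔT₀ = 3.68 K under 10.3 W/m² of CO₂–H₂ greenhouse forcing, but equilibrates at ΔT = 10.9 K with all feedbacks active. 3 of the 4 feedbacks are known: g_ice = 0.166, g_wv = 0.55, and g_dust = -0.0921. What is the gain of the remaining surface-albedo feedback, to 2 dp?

Amplification A = ΔT/ΔT₀ = 10.9/3.68 = 2.962.
Total gain g = 1 − 1/A = 1 − 1/2.962 = 0.6624.
Known gains sum to 0.166 + 0.55 − 0.0921 = 0.6239.
g_alb = 0.6624 − 0.6239 = 0.04.

0.04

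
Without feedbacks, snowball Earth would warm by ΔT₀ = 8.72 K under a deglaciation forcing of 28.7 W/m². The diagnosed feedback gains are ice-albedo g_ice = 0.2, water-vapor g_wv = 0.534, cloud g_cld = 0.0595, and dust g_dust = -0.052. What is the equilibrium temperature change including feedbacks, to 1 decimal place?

33.7 K

Total gain g = 0.2 + 0.534 + 0.0595 − 0.052 = 0.7415.
Amplification A = 1/(1 − 0.7415) = 3.868.
ΔT = 8.72 × 3.868 = 33.7 K.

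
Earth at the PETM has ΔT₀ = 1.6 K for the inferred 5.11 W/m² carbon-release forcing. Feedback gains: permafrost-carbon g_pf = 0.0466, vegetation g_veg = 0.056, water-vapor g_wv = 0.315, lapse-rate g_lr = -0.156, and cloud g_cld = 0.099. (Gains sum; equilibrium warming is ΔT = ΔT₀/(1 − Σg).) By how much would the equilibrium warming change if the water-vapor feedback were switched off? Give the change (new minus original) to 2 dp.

Original: g = 0.3606, ΔT = 1.6/(1−0.3606) = 2.5023 K.
Without water-vapor: g' = 0.0456, ΔT' = 1.6/(1−0.0456) = 1.6764 K.
Change = 1.6764 − 2.5023 = -0.83 K.

-0.83 K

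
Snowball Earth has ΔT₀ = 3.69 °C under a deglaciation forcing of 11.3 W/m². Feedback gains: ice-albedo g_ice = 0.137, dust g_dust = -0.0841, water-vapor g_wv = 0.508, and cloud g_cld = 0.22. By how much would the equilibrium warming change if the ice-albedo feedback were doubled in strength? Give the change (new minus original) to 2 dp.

Original: g = 0.7809, ΔT = 3.69/(1−0.7809) = 16.8416 °C.
With doubled ice-albedo: g' = 0.9179, ΔT' = 3.69/(1−0.9179) = 44.9452 °C.
Change = 44.9452 − 16.8416 = 28.10 °C.

28.10 °C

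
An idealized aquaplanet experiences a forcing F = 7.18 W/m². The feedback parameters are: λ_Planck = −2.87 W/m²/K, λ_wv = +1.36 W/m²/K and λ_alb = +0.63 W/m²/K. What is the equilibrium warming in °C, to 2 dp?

Net feedback parameter λ = (−2.87) + (+1.36) + (+0.63) = -0.88 W/m²/K.
ΔT = −F/λ = −7.18/(-0.88) = 8.16 °C.

8.16 °C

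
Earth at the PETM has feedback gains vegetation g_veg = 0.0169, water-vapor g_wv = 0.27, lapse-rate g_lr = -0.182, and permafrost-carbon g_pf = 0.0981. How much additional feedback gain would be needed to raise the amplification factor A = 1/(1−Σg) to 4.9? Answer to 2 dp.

Current total gain = 0.203.
Target gain for A = 4.9: g* = 1 − 1/4.9 = 0.7959.
Additional gain needed = 0.7959 − 0.203 = 0.59.

0.59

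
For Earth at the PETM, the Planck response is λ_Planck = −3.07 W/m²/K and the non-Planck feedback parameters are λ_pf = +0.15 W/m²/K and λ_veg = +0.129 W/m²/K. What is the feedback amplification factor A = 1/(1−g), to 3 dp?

Convert to gains: g_pf = 0.15/3.07 = 0.04886; g_veg = 0.129/3.07 = 0.04202.
Total gain g = 0.09088.
A = 1/(1 − 0.09088) = 1.100.

1.100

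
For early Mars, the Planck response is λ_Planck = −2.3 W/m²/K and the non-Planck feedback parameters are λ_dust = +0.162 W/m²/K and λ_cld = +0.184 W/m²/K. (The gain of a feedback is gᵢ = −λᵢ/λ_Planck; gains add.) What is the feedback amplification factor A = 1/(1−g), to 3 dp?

Convert to gains: g_dust = 0.162/2.3 = 0.07043; g_cld = 0.184/2.3 = 0.08.
Total gain g = 0.15043.
A = 1/(1 − 0.15043) = 1.177.

1.177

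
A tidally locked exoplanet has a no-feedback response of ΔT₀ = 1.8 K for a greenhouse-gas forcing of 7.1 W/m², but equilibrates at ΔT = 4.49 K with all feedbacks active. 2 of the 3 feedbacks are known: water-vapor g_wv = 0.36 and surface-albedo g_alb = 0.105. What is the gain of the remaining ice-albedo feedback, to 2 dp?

0.13

Amplification A = ΔT/ΔT₀ = 4.49/1.8 = 2.494.
Total gain g = 1 − 1/A = 1 − 1/2.494 = 0.599.
Known gains sum to 0.36 + 0.105 = 0.465.
g_ice = 0.599 − 0.465 = 0.13.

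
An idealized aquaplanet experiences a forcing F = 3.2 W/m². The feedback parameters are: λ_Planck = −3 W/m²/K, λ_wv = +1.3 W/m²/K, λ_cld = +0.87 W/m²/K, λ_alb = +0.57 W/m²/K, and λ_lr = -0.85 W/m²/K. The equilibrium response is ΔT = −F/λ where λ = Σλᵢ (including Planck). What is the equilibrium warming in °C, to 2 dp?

2.88 °C

Net feedback parameter λ = (−3) + (+1.3) + (+0.87) + (+0.57) + (-0.85) = -1.11 W/m²/K.
ΔT = −F/λ = −3.2/(-1.11) = 2.88 °C.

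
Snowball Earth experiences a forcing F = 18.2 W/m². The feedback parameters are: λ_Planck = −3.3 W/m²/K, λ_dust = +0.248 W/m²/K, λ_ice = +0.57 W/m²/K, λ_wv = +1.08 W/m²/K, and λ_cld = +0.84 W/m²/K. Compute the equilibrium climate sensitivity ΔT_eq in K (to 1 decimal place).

Net feedback parameter λ = (−3.3) + (+0.248) + (+0.57) + (+1.08) + (+0.84) = -0.562 W/m²/K.
ΔT = −F/λ = −18.2/(-0.562) = 32.4 K.

32.4 K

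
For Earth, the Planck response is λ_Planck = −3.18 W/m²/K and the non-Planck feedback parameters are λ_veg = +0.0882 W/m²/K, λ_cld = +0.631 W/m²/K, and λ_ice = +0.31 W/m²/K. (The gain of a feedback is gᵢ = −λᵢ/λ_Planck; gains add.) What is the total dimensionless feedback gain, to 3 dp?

Convert to gains: g_veg = 0.0882/3.18 = 0.02774; g_cld = 0.631/3.18 = 0.1984; g_ice = 0.31/3.18 = 0.09748.
Total gain g = 0.32362.

0.324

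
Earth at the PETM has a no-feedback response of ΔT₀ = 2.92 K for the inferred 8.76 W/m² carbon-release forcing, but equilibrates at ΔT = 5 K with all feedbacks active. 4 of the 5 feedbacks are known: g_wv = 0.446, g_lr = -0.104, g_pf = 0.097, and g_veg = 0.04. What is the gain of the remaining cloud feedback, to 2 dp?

Amplification A = ΔT/ΔT₀ = 5/2.92 = 1.712.
Total gain g = 1 − 1/A = 1 − 1/1.712 = 0.4159.
Known gains sum to 0.446 − 0.104 + 0.097 + 0.04 = 0.479.
g_cld = 0.4159 − 0.479 = -0.06.

-0.06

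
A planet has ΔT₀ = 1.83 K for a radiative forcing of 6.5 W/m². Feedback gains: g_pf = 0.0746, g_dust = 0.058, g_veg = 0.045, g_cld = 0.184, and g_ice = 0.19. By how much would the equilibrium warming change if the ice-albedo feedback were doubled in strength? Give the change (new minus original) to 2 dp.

Original: g = 0.5516, ΔT = 1.83/(1−0.5516) = 4.0812 K.
With doubled ice-albedo: g' = 0.7416, ΔT' = 1.83/(1−0.7416) = 7.0820 K.
Change = 7.0820 − 4.0812 = 3.00 K.

3.00 K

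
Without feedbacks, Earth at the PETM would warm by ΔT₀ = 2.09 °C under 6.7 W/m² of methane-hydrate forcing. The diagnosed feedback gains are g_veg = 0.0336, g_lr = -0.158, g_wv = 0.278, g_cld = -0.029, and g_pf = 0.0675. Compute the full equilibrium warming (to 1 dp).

Total gain g = 0.0336 − 0.158 + 0.278 − 0.029 + 0.0675 = 0.1921.
Amplification A = 1/(1 − 0.1921) = 1.238.
ΔT = 2.09 × 1.238 = 2.6 °C.

2.6 °C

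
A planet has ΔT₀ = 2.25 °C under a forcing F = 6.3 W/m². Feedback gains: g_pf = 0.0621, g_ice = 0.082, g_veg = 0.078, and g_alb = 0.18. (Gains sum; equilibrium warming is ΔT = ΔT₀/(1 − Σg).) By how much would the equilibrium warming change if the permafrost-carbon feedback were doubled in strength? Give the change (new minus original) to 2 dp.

Original: g = 0.4021, ΔT = 2.25/(1−0.4021) = 3.7632 °C.
With doubled permafrost-carbon: g' = 0.4642, ΔT' = 2.25/(1−0.4642) = 4.1993 °C.
Change = 4.1993 − 3.7632 = 0.44 °C.

0.44 °C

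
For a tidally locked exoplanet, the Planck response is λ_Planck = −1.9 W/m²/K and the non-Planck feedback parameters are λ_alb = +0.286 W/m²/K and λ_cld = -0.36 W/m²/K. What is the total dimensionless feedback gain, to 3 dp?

Convert to gains: g_alb = 0.286/1.9 = 0.1505; g_cld = -0.36/1.9 = -0.1895.
Total gain g = -0.039.

-0.039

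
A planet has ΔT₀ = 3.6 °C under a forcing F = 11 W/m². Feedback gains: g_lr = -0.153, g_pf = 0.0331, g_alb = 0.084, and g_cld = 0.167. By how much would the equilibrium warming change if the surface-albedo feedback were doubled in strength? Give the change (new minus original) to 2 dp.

0.44 °C

Original: g = 0.1311, ΔT = 3.6/(1−0.1311) = 4.1432 °C.
With doubled surface-albedo: g' = 0.2151, ΔT' = 3.6/(1−0.2151) = 4.5866 °C.
Change = 4.5866 − 4.1432 = 0.44 °C.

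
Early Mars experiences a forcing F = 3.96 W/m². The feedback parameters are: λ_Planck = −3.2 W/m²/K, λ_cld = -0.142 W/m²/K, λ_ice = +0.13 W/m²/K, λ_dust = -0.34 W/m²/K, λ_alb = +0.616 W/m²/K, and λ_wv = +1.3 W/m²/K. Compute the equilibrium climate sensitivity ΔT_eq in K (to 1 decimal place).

2.4 K

Net feedback parameter λ = (−3.2) + (-0.142) + (+0.13) + (-0.34) + (+0.616) + (+1.3) = -1.636 W/m²/K.
ΔT = −F/λ = −3.96/(-1.636) = 2.4 K.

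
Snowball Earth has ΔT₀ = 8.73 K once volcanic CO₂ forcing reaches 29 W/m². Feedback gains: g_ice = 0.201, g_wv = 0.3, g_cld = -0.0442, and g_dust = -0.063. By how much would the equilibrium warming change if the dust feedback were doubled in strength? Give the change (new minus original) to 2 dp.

-1.36 K

Original: g = 0.3938, ΔT = 8.73/(1−0.3938) = 14.4012 K.
With doubled dust: g' = 0.3308, ΔT' = 8.73/(1−0.3308) = 13.0454 K.
Change = 13.0454 − 14.4012 = -1.36 K.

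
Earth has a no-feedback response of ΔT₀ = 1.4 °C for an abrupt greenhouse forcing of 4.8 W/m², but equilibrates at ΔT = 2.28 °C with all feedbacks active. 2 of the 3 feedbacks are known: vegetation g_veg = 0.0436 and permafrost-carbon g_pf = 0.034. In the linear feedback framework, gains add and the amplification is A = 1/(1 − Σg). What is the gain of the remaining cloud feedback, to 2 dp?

Amplification A = ΔT/ΔT₀ = 2.28/1.4 = 1.629.
Total gain g = 1 − 1/A = 1 − 1/1.629 = 0.3861.
Known gains sum to 0.0436 + 0.034 = 0.0776.
g_cld = 0.3861 − 0.0776 = 0.31.

0.31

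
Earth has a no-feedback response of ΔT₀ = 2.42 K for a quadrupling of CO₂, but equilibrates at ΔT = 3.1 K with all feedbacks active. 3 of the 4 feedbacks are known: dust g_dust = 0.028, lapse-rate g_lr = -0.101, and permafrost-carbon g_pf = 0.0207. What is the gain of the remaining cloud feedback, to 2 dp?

Amplification A = ΔT/ΔT₀ = 3.1/2.42 = 1.281.
Total gain g = 1 − 1/A = 1 − 1/1.281 = 0.2194.
Known gains sum to 0.028 − 0.101 + 0.0207 = -0.0523.
g_cld = 0.2194 + 0.0523 = 0.27.

0.27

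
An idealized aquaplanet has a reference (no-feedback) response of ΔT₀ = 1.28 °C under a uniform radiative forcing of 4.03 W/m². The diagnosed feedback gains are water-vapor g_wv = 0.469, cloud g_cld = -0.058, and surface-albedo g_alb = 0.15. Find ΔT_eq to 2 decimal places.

2.92 °C

Total gain g = 0.469 − 0.058 + 0.15 = 0.561.
Amplification A = 1/(1 − 0.561) = 2.278.
ΔT = 1.28 × 2.278 = 2.92 °C.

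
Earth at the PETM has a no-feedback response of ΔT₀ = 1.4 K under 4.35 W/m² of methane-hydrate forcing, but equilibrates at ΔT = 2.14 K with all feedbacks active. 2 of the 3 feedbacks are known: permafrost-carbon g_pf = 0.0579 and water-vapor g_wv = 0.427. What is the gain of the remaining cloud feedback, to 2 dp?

-0.14

Amplification A = ΔT/ΔT₀ = 2.14/1.4 = 1.529.
Total gain g = 1 − 1/A = 1 − 1/1.529 = 0.346.
Known gains sum to 0.0579 + 0.427 = 0.4849.
g_cld = 0.346 − 0.4849 = -0.14.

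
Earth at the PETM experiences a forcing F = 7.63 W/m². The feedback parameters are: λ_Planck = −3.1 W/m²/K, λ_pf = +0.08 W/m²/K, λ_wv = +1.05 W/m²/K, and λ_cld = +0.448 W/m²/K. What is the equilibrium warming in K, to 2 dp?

Net feedback parameter λ = (−3.1) + (+0.08) + (+1.05) + (+0.448) = -1.522 W/m²/K.
ΔT = −F/λ = −7.63/(-1.522) = 5.01 K.

5.01 K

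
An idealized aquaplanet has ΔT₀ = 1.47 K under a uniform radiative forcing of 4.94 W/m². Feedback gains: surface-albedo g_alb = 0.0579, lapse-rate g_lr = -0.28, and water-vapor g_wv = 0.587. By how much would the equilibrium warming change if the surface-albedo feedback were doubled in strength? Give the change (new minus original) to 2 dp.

Original: g = 0.3649, ΔT = 1.47/(1−0.3649) = 2.3146 K.
With doubled surface-albedo: g' = 0.4228, ΔT' = 1.47/(1−0.4228) = 2.5468 K.
Change = 2.5468 − 2.3146 = 0.23 K.

0.23 K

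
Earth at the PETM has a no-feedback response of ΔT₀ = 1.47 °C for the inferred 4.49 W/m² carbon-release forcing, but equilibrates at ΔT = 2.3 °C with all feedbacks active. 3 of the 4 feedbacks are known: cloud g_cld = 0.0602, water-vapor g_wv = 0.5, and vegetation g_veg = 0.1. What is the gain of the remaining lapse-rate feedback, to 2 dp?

-0.30

Amplification A = ΔT/ΔT₀ = 2.3/1.47 = 1.565.
Total gain g = 1 − 1/A = 1 − 1/1.565 = 0.361.
Known gains sum to 0.0602 + 0.5 + 0.1 = 0.6602.
g_lr = 0.361 − 0.6602 = -0.30.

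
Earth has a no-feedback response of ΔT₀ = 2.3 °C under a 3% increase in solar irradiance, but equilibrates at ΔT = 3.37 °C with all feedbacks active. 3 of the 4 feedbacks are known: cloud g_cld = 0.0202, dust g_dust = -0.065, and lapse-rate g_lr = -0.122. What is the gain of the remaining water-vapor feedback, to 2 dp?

0.48

Amplification A = ΔT/ΔT₀ = 3.37/2.3 = 1.465.
Total gain g = 1 − 1/A = 1 − 1/1.465 = 0.3174.
Known gains sum to 0.0202 − 0.065 − 0.122 = -0.1668.
g_wv = 0.3174 + 0.1668 = 0.48.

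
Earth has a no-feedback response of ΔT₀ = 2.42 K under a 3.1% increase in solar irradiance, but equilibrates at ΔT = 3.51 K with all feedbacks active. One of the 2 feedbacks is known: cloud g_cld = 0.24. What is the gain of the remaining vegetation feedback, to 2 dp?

0.07

Amplification A = ΔT/ΔT₀ = 3.51/2.42 = 1.45.
Total gain g = 1 − 1/A = 1 − 1/1.45 = 0.3103.
The known gain is 0.24.
g_veg = 0.3103 − 0.24 = 0.07.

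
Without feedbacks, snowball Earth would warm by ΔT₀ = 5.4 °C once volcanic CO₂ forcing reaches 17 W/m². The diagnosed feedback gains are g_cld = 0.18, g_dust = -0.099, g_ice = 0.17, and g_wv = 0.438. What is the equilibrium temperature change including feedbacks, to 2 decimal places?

Total gain g = 0.18 − 0.099 + 0.17 + 0.438 = 0.689.
Amplification A = 1/(1 − 0.689) = 3.215.
ΔT = 5.4 × 3.215 = 17.36 °C.

17.36 °C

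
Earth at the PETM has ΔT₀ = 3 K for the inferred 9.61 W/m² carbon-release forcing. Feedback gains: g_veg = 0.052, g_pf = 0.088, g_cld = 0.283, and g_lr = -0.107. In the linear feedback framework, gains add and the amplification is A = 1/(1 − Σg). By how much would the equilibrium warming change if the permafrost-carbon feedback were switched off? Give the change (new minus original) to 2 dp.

-0.50 K

Original: g = 0.316, ΔT = 3/(1−0.316) = 4.3860 K.
Without permafrost-carbon: g' = 0.228, ΔT' = 3/(1−0.228) = 3.8860 K.
Change = 3.8860 − 4.3860 = -0.50 K.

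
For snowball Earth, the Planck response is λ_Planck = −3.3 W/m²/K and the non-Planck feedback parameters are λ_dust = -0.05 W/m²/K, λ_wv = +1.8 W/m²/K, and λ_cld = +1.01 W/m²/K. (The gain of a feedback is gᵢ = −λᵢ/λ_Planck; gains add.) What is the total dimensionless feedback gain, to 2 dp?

0.84

Convert to gains: g_dust = -0.05/3.3 = -0.01515; g_wv = 1.8/3.3 = 0.5455; g_cld = 1.01/3.3 = 0.3061.
Total gain g = 0.83645.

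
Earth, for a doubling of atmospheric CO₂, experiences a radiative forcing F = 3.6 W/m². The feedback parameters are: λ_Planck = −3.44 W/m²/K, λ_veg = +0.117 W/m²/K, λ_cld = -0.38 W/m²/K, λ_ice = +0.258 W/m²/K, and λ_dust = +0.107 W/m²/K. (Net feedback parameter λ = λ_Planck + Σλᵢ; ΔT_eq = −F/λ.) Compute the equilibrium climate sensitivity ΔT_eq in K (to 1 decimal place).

1.1 K

Net feedback parameter λ = (−3.44) + (+0.117) + (-0.38) + (+0.258) + (+0.107) = -3.338 W/m²/K.
ΔT = −F/λ = −3.6/(-3.338) = 1.1 K.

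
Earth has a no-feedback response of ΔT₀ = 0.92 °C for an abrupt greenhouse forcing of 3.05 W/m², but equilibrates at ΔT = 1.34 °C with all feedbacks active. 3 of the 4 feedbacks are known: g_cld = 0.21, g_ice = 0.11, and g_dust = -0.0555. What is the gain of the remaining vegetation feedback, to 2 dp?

0.05

Amplification A = ΔT/ΔT₀ = 1.34/0.92 = 1.457.
Total gain g = 1 − 1/A = 1 − 1/1.457 = 0.3137.
Known gains sum to 0.21 + 0.11 − 0.0555 = 0.2645.
g_veg = 0.3137 − 0.2645 = 0.05.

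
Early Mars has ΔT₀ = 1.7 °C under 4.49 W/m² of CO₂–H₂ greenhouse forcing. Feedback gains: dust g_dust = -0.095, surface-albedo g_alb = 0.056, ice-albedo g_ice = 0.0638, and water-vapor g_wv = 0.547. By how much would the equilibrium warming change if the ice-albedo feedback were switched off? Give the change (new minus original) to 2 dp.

Original: g = 0.5718, ΔT = 1.7/(1−0.5718) = 3.9701 °C.
Without ice-albedo: g' = 0.508, ΔT' = 1.7/(1−0.508) = 3.4553 °C.
Change = 3.4553 − 3.9701 = -0.51 °C.

-0.51 °C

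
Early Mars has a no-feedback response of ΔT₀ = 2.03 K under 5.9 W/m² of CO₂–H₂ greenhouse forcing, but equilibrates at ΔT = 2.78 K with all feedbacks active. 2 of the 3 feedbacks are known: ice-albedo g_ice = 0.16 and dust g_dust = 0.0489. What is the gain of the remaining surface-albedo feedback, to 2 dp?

Amplification A = ΔT/ΔT₀ = 2.78/2.03 = 1.369.
Total gain g = 1 − 1/A = 1 − 1/1.369 = 0.2695.
Known gains sum to 0.16 + 0.0489 = 0.2089.
g_alb = 0.2695 − 0.2089 = 0.06.

0.06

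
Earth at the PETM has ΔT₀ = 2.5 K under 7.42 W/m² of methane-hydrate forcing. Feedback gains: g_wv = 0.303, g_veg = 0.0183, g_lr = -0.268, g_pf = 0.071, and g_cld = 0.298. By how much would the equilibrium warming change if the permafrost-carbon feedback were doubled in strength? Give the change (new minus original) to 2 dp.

0.61 K

Original: g = 0.4223, ΔT = 2.5/(1−0.4223) = 4.3275 K.
With doubled permafrost-carbon: g' = 0.4933, ΔT' = 2.5/(1−0.4933) = 4.9339 K.
Change = 4.9339 − 4.3275 = 0.61 K.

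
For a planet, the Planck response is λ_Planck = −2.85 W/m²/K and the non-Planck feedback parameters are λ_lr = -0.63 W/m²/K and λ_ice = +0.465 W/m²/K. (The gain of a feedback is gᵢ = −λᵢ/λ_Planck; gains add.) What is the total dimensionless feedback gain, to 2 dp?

-0.06

Convert to gains: g_lr = -0.63/2.85 = -0.2211; g_ice = 0.465/2.85 = 0.1632.
Total gain g = -0.0579.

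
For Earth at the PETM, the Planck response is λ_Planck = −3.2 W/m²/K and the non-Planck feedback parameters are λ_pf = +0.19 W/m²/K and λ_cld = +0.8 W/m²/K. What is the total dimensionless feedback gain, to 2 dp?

0.31

Convert to gains: g_pf = 0.19/3.2 = 0.05937; g_cld = 0.8/3.2 = 0.25.
Total gain g = 0.30937.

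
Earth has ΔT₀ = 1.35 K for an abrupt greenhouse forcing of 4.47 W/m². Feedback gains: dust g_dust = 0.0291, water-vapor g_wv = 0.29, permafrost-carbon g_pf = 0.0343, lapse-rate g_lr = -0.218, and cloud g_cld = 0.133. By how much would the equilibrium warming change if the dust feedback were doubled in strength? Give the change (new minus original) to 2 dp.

0.08 K

Original: g = 0.2684, ΔT = 1.35/(1−0.2684) = 1.8453 K.
With doubled dust: g' = 0.2975, ΔT' = 1.35/(1−0.2975) = 1.9217 K.
Change = 1.9217 − 1.8453 = 0.08 K.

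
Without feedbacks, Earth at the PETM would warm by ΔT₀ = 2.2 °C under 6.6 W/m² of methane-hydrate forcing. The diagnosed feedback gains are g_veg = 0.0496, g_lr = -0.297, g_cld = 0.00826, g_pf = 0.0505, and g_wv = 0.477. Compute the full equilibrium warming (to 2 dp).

Total gain g = 0.0496 − 0.297 + 0.00826 + 0.0505 + 0.477 = 0.28836.
Amplification A = 1/(1 − 0.28836) = 1.405.
ΔT = 2.2 × 1.405 = 3.09 °C.

3.09 °C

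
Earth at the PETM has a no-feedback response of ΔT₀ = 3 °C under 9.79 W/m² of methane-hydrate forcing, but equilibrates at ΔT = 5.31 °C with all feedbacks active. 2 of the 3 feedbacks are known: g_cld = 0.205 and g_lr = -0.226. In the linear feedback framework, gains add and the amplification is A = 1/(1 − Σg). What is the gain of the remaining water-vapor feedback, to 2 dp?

0.46

Amplification A = ΔT/ΔT₀ = 5.31/3 = 1.77.
Total gain g = 1 − 1/A = 1 − 1/1.77 = 0.435.
Known gains sum to 0.205 − 0.226 = -0.021.
g_wv = 0.435 + 0.021 = 0.46.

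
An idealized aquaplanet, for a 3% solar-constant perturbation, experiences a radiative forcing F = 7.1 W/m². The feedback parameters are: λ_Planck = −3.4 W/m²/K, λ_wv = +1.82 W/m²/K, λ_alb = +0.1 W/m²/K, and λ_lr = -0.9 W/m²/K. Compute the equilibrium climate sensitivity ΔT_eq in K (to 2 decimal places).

Net feedback parameter λ = (−3.4) + (+1.82) + (+0.1) + (-0.9) = -2.38 W/m²/K.
ΔT = −F/λ = −7.1/(-2.38) = 2.98 K.

2.98 K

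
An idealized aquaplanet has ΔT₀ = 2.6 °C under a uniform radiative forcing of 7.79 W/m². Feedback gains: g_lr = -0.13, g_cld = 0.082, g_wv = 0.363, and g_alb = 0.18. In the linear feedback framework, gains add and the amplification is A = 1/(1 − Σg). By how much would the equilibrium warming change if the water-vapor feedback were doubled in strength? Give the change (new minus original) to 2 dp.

Original: g = 0.495, ΔT = 2.6/(1−0.495) = 5.1485 °C.
With doubled water-vapor: g' = 0.858, ΔT' = 2.6/(1−0.858) = 18.3099 °C.
Change = 18.3099 − 5.1485 = 13.16 °C.

13.16 °C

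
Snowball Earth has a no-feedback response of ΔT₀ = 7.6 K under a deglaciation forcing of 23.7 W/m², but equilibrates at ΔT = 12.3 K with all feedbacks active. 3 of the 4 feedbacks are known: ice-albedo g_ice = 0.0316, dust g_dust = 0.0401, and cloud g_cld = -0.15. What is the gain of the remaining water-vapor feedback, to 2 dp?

Amplification A = ΔT/ΔT₀ = 12.3/7.6 = 1.618.
Total gain g = 1 − 1/A = 1 − 1/1.618 = 0.382.
Known gains sum to 0.0316 + 0.0401 − 0.15 = -0.0783.
g_wv = 0.382 + 0.0783 = 0.46.

0.46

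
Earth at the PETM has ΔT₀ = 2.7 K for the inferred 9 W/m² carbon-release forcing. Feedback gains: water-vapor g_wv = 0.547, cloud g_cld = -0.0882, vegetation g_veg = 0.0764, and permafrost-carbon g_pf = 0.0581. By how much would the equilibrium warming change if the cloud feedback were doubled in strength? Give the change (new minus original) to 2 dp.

Original: g = 0.5933, ΔT = 2.7/(1−0.5933) = 6.6388 K.
With doubled cloud: g' = 0.5051, ΔT' = 2.7/(1−0.5051) = 5.4556 K.
Change = 5.4556 − 6.6388 = -1.18 K.

-1.18 K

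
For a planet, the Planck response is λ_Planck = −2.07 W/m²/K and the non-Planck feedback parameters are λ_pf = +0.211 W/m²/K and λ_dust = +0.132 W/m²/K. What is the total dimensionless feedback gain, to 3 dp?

0.166

Convert to gains: g_pf = 0.211/2.07 = 0.1019; g_dust = 0.132/2.07 = 0.06377.
Total gain g = 0.16567.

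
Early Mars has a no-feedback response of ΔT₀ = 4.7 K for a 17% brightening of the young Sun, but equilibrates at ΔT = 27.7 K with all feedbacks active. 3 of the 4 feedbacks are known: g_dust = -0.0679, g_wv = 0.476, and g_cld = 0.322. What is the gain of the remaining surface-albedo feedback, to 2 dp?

Amplification A = ΔT/ΔT₀ = 27.7/4.7 = 5.894.
Total gain g = 1 − 1/A = 1 − 1/5.894 = 0.8303.
Known gains sum to -0.0679 + 0.476 + 0.322 = 0.7301.
g_alb = 0.8303 − 0.7301 = 0.10.

0.10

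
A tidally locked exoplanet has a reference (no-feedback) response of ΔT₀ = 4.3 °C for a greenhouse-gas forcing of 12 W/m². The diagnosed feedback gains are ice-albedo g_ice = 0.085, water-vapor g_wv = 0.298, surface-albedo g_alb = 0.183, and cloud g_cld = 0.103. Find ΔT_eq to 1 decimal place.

13.0 °C

Total gain g = 0.085 + 0.298 + 0.183 + 0.103 = 0.669.
Amplification A = 1/(1 − 0.669) = 3.021.
ΔT = 4.3 × 3.021 = 13.0 °C.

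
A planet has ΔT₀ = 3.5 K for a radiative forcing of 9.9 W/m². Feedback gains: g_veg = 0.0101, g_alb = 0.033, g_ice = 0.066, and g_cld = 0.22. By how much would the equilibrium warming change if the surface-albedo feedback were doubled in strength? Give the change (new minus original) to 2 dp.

0.27 K

Original: g = 0.3291, ΔT = 3.5/(1−0.3291) = 5.2169 K.
With doubled surface-albedo: g' = 0.3621, ΔT' = 3.5/(1−0.3621) = 5.4868 K.
Change = 5.4868 − 5.2169 = 0.27 K.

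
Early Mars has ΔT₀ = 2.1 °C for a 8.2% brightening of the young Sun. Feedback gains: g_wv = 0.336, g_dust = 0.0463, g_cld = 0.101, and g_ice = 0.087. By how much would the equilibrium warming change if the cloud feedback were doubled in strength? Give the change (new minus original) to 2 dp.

1.50 °C

Original: g = 0.5703, ΔT = 2.1/(1−0.5703) = 4.8871 °C.
With doubled cloud: g' = 0.6713, ΔT' = 2.1/(1−0.6713) = 6.3888 °C.
Change = 6.3888 − 4.8871 = 1.50 °C.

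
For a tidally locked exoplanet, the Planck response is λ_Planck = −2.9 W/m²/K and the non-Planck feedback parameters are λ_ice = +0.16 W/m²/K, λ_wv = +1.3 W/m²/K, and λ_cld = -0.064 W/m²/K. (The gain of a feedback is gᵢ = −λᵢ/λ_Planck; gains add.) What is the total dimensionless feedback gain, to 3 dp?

0.481

Convert to gains: g_ice = 0.16/2.9 = 0.05517; g_wv = 1.3/2.9 = 0.4483; g_cld = -0.064/2.9 = -0.02207.
Total gain g = 0.4814.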